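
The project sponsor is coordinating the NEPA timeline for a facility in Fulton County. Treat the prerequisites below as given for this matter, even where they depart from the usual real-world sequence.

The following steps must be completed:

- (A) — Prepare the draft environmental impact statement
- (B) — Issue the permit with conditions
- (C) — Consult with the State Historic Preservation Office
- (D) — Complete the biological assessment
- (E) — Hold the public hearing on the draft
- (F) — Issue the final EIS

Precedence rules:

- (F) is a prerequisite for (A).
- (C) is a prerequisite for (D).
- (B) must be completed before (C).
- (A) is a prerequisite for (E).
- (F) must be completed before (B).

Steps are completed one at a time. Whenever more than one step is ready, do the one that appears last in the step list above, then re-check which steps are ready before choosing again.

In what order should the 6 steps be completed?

Only (F) has no prerequisites, so it is first.
Ready: (B) and (A). (B) is listed later → (B).
(C) now also ready, so the ready set is {(C), (A)}; (C) is listed later → (C).
(D) and (A) are both available; (D) is listed later → (D).
(A) needed (F), now all done → (A).
Next only (E) has its prerequisites met → (E).

(F) → (B) → (C) → (D) → (A) → (E)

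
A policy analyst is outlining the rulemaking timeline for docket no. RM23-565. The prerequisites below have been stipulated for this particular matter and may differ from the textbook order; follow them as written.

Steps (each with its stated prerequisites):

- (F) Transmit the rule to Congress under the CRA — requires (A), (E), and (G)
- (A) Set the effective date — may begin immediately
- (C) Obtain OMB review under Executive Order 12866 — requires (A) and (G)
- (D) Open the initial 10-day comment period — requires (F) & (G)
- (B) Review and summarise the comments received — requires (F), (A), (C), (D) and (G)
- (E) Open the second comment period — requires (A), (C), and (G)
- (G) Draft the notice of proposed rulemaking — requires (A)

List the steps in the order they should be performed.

(A) (G) (C) (E) (F) (D) (B)

(A) has no prerequisites → (A) first.
That leaves (G) as the only ready step → (G).
(C) is the only step now ready → (C).
(E) is the only step now ready → (E).
That leaves (F) as the only ready step → (F).
That leaves (D) as the only ready step → (D).
(B) is the only step now ready → (B).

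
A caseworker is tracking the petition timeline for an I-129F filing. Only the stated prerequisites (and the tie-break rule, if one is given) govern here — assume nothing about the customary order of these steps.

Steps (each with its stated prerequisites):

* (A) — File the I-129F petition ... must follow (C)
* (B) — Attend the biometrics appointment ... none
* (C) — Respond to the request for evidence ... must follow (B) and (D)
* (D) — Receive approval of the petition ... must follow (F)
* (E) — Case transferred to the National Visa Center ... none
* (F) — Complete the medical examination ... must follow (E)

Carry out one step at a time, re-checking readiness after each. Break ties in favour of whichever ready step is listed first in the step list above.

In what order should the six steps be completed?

(B), (E), (F), (D), (C), (A)

Nothing is required for (B) and (E). (B) is listed earlier → (B) first.
That leaves (E) as the only ready step → (E).
(F) is the only step now ready → (F).
(D) needed (F), now all done → (D).
(C) is the only step now ready → (C).
(A) needed (C), now all done → (A).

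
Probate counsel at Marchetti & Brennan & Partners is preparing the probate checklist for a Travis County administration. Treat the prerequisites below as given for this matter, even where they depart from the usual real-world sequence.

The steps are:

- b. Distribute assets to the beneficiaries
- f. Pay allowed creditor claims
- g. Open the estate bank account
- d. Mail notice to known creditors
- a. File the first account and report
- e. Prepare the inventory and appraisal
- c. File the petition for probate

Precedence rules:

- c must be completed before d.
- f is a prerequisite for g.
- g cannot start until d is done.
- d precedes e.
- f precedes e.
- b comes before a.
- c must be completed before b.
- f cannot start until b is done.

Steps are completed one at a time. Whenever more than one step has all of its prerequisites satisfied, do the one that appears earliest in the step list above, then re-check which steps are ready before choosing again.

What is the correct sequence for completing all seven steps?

c is the only step with nothing outstanding, so it goes first.
Now b and d have their prerequisites met. b is listed earlier, so b next.
f and a now also ready, so the ready set is {f, d, a}; f is listed earlier → f.
Now d and a have their prerequisites met. d is listed earlier, so d next.
Ready: g, a and e. g is listed earlier → g.
a and e are both available; a is listed earlier → a.
Next only e has its prerequisites met → e.

c, b, f, d, g, a, e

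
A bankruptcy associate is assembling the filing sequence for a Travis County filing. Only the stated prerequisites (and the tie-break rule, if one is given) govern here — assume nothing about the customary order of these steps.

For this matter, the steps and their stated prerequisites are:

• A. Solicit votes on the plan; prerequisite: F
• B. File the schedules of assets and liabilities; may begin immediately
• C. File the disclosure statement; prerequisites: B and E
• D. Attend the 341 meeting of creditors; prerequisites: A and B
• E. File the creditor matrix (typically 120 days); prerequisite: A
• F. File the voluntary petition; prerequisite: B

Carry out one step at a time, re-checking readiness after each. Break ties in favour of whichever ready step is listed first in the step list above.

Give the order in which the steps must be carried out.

B → F → A → D → E → C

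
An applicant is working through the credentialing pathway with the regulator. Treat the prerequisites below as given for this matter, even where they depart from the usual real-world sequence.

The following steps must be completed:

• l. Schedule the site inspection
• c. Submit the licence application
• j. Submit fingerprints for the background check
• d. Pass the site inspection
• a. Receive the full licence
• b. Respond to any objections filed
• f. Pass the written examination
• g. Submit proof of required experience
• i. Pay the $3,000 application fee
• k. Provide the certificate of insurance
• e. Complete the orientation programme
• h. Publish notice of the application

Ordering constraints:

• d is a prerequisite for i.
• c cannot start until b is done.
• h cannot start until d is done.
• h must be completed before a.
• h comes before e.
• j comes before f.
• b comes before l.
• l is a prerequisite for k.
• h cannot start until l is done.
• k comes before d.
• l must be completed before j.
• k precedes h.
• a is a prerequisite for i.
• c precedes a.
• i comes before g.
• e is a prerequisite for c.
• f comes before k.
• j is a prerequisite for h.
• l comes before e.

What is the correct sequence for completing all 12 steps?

b has no prerequisites → b first.
l is the only step now ready → l.
That leaves j as the only ready step → j.
Next only f has its prerequisites met → f.
Next only k has its prerequisites met → k.
d needed k, now all done → d.
h needed l, j, d and k, now all done → h.
Next only e has its prerequisites met → e.
c needed b and e, now all done → c.
Next only a has its prerequisites met → a.
Next only i has its prerequisites met → i.
g needed i, now all done → g.

b → l → j → f → k → d → h → e → c → a → i → g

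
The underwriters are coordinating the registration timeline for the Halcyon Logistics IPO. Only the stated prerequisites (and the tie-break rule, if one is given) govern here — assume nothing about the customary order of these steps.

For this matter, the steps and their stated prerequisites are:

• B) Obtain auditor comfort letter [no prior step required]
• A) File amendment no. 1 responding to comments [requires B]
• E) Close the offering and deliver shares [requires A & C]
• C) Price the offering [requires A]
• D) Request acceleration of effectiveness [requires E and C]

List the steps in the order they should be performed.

B is the only step with nothing outstanding, so it goes first.
A needed B, now all done → A.
C needed A, now all done → C.
E is the only step now ready → E.
That leaves D as the only ready step → D.

B → A → C → E → D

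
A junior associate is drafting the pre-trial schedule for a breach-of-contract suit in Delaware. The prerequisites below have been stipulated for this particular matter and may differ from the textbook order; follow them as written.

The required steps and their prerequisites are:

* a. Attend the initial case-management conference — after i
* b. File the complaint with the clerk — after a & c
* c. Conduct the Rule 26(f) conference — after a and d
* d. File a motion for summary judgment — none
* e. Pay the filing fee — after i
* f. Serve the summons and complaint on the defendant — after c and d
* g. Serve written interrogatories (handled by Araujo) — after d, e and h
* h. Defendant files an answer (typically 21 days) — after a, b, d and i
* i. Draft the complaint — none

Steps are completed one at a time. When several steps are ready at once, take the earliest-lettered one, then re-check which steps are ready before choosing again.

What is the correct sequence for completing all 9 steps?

d, i, a, c, b, e, f, h, g

Nothing is required for d and i. d has the earlier label → d first.
That leaves i as the only ready step → i.
a and e are both available; a has the earlier label → a.
c now also ready, so the ready set is {c, e}; c has the earlier label → c.
b and f now also ready, so the ready set is {b, e, f}; b has the earlier label → b.
e, f and h are all available; e has the earlier label → e.
Ready: f and h. f has the earlier label → f.
h needed a, b, d and i, now all done → h.
Next only g has its prerequisites met → g.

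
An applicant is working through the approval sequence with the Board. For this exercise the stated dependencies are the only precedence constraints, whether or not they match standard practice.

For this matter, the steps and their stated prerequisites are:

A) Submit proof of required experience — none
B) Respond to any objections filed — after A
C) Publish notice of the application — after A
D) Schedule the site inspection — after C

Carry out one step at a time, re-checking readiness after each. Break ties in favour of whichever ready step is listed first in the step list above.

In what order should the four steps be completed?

A, B, C, D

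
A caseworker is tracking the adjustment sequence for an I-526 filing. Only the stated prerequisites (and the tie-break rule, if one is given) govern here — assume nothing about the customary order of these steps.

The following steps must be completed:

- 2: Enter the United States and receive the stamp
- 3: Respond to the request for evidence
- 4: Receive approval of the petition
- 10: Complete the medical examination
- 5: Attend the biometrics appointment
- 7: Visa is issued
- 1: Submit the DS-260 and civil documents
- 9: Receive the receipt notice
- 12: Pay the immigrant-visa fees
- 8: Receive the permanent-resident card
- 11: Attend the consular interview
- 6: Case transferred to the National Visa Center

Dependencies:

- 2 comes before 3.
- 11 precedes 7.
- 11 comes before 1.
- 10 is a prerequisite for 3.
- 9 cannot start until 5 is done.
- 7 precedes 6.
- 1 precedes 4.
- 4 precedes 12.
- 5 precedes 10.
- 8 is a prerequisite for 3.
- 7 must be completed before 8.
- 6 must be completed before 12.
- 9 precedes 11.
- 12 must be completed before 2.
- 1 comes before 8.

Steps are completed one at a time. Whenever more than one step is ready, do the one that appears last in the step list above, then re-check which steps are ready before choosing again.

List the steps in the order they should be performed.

5, 9, 11, 1, 7, 6, 8, 10, 4, 12, 2, 3

Only 5 has no prerequisites, so it is first.
Now 9 and 10 have their prerequisites met. 9 is listed later, so 9 next.
Ready: 11 and 10. 11 is listed later → 11.
1 and 7 now also ready, so the ready set is {1, 7, 10}; 1 is listed later → 1.
Now 7, 10 and 4 have their prerequisites met. 7 is listed later, so 7 next.
6 and 8 now also ready, so the ready set is {6, 8, 10, 4}; 6 is listed later → 6.
Ready: 8, 10 and 4. 8 is listed later → 8.
10 and 4 are both available; 10 is listed later → 10.
4 needed 1, now all done → 4.
12 needed 6 and 4, now all done → 12.
2 needed 12, now all done → 2.
3 is the only step now ready → 3.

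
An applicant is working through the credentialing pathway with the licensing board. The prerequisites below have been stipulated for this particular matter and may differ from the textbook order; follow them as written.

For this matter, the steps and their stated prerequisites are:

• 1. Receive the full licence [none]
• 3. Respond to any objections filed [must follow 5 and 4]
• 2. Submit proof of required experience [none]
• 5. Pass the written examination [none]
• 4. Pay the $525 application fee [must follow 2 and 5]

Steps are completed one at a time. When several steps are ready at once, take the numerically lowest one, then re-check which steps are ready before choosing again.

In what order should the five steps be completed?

1, 2 and 5 have no prerequisites; 1 has the earlier label, so 1 is first.
Ready: 2 and 5. 2 has the earlier label → 2.
5 is the only step now ready → 5.
That leaves 4 as the only ready step → 4.
Next only 3 has its prerequisites met → 3.

1 2 5 4 3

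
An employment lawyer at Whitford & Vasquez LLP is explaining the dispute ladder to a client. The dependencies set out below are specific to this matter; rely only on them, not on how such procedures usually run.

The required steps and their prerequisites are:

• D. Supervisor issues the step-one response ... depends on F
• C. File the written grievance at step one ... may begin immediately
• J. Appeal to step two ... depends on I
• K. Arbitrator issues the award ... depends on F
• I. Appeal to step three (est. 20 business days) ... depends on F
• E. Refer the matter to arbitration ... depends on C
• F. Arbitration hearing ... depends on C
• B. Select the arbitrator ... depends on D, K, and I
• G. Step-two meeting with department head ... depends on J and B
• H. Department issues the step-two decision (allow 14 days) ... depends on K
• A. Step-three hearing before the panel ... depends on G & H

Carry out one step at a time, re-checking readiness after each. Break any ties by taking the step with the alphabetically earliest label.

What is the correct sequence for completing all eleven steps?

Only C has no prerequisites, so it is first.
E and F are both available; E has the earlier label → E.
F needed C, now all done → F.
D, I and K are all available; D has the earlier label → D.
Ready: I and K. I has the earlier label → I.
Ready: J and K. J has the earlier label → J.
K is the only step now ready → K.
B and H are both available; B has the earlier label → B.
Ready: G and H. G has the earlier label → G.
H needed K, now all done → H.
Next only A has its prerequisites met → A.

C, E, F, D, I, J, K, B, G, H, A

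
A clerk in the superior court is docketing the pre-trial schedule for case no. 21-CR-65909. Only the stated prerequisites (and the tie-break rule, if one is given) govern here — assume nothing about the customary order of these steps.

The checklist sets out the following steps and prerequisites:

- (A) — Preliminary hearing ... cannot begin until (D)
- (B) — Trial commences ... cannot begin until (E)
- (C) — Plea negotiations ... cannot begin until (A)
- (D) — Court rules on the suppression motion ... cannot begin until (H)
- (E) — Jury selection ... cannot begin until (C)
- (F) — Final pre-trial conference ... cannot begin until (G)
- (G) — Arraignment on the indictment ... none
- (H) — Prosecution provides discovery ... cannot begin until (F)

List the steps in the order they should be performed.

(G) has no prerequisites → (G) first.
Next only (F) has its prerequisites met → (F).
(H) needed (F), now all done → (H).
(D) needed (H), now all done → (D).
That leaves (A) as the only ready step → (A).
Next only (C) has its prerequisites met → (C).
(E) is the only step now ready → (E).
(B) needed (E), now all done → (B).

(G), (F), (H), (D), (A), (C), (E), (B)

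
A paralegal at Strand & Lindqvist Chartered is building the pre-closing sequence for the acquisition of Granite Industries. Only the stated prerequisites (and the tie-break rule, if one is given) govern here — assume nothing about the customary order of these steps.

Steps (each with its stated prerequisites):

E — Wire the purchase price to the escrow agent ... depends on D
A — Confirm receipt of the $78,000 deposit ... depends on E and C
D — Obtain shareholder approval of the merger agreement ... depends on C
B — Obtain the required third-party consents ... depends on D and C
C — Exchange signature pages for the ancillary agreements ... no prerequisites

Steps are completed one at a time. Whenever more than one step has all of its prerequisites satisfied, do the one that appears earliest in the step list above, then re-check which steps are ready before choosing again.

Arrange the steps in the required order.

C D E A B

C has no prerequisites → C first.
D is the only step now ready → D.
Ready: E and B. E is listed earlier → E.
A now also ready, so the ready set is {A, B}; A is listed earlier → A.
Next only B has its prerequisites met → B.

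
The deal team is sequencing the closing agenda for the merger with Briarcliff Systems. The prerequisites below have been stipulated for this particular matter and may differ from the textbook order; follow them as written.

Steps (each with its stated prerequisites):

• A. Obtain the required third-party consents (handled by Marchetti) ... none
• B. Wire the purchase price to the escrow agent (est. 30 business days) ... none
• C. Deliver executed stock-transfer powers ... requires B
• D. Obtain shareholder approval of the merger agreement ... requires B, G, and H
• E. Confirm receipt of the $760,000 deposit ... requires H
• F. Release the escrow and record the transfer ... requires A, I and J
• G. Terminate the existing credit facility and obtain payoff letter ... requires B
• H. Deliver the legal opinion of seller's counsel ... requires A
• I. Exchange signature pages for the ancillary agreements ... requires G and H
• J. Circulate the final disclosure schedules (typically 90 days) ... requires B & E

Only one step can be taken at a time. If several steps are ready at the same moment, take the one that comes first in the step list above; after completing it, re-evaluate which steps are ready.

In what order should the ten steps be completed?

A → B → C → G → H → D → E → I → J → F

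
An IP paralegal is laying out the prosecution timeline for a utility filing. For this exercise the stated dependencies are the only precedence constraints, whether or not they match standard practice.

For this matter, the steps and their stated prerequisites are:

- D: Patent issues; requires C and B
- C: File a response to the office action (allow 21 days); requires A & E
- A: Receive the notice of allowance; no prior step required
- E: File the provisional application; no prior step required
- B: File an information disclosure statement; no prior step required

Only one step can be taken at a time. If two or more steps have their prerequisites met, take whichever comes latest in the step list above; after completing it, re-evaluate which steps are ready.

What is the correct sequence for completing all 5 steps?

B → E → A → C → D

B, E and A have no prerequisites; B is listed later, so B is first.
Now E and A have their prerequisites met. E is listed later, so E next.
A is the only step now ready → A.
That leaves C as the only ready step → C.
D is the only step now ready → D.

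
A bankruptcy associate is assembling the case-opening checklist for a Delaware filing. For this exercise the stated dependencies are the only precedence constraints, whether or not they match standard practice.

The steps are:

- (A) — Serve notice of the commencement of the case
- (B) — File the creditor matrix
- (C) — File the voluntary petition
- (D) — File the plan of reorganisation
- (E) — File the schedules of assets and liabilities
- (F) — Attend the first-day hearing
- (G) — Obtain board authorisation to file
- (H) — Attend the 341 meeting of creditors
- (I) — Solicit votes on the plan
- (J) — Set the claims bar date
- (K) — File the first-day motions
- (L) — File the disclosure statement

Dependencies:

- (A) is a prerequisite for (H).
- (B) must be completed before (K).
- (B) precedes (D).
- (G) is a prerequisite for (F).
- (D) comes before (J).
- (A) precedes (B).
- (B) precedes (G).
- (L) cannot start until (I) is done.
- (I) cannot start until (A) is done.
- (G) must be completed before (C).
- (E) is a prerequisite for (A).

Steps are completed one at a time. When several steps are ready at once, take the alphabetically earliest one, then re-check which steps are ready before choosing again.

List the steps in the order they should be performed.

(E) → (A) → (B) → (D) → (G) → (C) → (F) → (H) → (I) → (J) → (K) → (L)

Only (E) has no prerequisites, so it is first.
That leaves (A) as the only ready step → (A).
Ready: (B), (H) and (I). (B) has the earlier label → (B).
(D), (G), (H), (I) and (K) are all available; (D) has the earlier label → (D).
Ready: (G), (H), (I), (J) and (K). (G) has the earlier label → (G).
Ready: (C), (F), (H), (I), (J) and (K). (C) has the earlier label → (C).
Now (F), (H), (I), (J) and (K) have their prerequisites met. (F) has the earlier label, so (F) next.
Ready: (H), (I), (J) and (K). (H) has the earlier label → (H).
(I), (J) and (K) are all available; (I) has the earlier label → (I).
(L) now also ready, so the ready set is {(J), (K), (L)}; (J) has the earlier label → (J).
Now (K) and (L) have their prerequisites met. (K) has the earlier label, so (K) next.
(L) needed (I), now all done → (L).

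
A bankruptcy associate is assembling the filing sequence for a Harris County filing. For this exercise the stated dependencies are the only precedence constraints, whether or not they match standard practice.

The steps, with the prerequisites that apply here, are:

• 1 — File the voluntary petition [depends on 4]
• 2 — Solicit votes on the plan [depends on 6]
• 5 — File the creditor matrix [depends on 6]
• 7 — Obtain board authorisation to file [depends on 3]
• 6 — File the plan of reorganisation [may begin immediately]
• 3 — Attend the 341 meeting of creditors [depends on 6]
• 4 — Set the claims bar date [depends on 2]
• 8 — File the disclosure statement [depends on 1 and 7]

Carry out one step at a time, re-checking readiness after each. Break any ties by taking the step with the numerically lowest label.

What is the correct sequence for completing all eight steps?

6, 2, 3, 4, 1, 5, 7, 8

6 has no prerequisites → 6 first.
Ready: 2, 3 and 5. 2 has the earlier label → 2.
3, 4 and 5 are all available; 3 has the earlier label → 3.
4, 5 and 7 are all available; 4 has the earlier label → 4.
Ready: 1, 5 and 7. 1 has the earlier label → 1.
Now 5 and 7 have their prerequisites met. 5 has the earlier label, so 5 next.
Next only 7 has its prerequisites met → 7.
That leaves 8 as the only ready step → 8.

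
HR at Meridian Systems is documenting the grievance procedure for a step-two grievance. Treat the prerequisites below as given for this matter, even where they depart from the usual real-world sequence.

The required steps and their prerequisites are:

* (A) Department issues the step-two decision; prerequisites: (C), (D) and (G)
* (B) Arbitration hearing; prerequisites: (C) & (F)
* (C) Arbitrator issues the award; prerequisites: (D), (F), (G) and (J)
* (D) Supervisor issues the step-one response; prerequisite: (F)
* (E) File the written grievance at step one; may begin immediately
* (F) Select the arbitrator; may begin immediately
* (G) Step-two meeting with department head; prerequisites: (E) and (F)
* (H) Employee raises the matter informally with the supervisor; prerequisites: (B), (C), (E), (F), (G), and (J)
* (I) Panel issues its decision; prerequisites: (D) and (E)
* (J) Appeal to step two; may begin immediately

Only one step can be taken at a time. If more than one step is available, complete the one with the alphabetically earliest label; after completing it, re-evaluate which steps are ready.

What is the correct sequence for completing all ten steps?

(E), (F) and (J) have no prerequisites; (E) has the earlier label, so (E) is first.
Now (F) and (J) have their prerequisites met. (F) has the earlier label, so (F) next.
(D), (G) and (J) are all available; (D) has the earlier label → (D).
Now (G), (I) and (J) have their prerequisites met. (G) has the earlier label, so (G) next.
(I) and (J) are both available; (I) has the earlier label → (I).
Next only (J) has its prerequisites met → (J).
Next only (C) has its prerequisites met → (C).
(A) and (B) are both available; (A) has the earlier label → (A).
Next only (B) has its prerequisites met → (B).
That leaves (H) as the only ready step → (H).

(E), (F), (D), (G), (I), (J), (C), (A), (B), (H)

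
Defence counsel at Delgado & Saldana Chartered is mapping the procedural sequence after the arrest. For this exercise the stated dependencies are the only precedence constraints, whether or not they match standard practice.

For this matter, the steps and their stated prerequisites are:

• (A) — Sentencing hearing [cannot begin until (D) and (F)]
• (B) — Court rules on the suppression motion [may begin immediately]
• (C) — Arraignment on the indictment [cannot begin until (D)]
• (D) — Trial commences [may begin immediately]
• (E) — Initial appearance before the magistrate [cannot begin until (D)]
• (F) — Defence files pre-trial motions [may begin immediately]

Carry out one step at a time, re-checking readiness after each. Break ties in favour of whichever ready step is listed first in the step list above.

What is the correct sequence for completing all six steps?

(B) (D) (C) (E) (F) (A)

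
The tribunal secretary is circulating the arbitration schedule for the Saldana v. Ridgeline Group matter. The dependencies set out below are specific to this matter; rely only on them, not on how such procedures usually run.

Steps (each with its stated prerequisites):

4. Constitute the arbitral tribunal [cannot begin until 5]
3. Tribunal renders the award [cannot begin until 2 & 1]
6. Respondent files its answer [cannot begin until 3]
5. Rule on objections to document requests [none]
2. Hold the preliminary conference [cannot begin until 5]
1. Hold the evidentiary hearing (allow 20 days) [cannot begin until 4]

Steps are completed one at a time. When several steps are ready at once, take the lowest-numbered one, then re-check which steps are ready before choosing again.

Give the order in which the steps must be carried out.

5 → 2 → 4 → 1 → 3 → 6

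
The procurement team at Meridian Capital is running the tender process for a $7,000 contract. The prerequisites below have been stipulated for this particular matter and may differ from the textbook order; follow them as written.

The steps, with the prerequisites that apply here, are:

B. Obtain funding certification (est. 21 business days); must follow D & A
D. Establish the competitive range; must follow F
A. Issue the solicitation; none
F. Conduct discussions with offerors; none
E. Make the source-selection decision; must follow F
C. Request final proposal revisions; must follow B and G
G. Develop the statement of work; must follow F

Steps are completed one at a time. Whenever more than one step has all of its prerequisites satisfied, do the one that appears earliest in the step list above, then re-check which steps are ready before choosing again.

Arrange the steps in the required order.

A and F have no prerequisites; A is listed earlier, so A is first.
That leaves F as the only ready step → F.
Now D, E and G have their prerequisites met. D is listed earlier, so D next.
Now B, E and G have their prerequisites met. B is listed earlier, so B next.
Ready: E and G. E is listed earlier → E.
G needed F, now all done → G.
C is the only step now ready → C.

A → F → D → B → E → G → C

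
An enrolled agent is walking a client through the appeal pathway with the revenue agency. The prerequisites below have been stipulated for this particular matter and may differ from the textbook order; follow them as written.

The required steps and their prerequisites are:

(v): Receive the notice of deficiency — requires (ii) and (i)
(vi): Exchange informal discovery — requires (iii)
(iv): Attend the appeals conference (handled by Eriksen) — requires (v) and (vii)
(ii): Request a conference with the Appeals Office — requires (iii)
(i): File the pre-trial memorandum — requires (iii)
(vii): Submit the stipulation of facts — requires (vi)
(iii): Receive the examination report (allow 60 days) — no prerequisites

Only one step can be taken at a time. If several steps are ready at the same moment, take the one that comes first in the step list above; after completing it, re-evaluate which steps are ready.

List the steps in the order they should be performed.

Only (iii) has no prerequisites, so it is first.
(vi), (ii) and (i) are all available; (vi) is listed earlier → (vi).
(vii) now also ready, so the ready set is {(ii), (i), (vii)}; (ii) is listed earlier → (ii).
(i) and (vii) are both available; (i) is listed earlier → (i).
(v) now also ready, so the ready set is {(v), (vii)}; (v) is listed earlier → (v).
(vii) is the only step now ready → (vii).
That leaves (iv) as the only ready step → (iv).

(iii) → (vi) → (ii) → (i) → (v) → (vii) → (iv)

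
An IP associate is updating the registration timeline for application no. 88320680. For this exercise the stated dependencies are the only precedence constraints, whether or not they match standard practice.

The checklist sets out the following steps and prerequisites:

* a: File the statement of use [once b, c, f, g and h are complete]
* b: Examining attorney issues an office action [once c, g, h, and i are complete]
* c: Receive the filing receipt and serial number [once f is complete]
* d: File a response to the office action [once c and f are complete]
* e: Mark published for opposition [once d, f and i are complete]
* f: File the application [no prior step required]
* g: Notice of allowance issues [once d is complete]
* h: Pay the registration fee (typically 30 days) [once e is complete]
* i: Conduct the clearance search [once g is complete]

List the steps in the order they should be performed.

f, c, d, g, i, e, h, b, a

f is the only step with nothing outstanding, so it goes first.
c is the only step now ready → c.
Next only d has its prerequisites met → d.
g needed d, now all done → g.
i needed g, now all done → i.
e needed d, f and i, now all done → e.
That leaves h as the only ready step → h.
b needed c, g, h and i, now all done → b.
a is the only step now ready → a.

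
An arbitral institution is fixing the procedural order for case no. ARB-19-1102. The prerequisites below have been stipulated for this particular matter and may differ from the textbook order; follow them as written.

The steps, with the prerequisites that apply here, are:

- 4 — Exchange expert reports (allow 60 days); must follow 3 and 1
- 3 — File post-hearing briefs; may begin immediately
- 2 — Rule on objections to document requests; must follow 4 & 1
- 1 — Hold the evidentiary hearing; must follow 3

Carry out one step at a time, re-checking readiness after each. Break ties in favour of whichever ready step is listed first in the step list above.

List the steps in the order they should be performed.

3 1 4 2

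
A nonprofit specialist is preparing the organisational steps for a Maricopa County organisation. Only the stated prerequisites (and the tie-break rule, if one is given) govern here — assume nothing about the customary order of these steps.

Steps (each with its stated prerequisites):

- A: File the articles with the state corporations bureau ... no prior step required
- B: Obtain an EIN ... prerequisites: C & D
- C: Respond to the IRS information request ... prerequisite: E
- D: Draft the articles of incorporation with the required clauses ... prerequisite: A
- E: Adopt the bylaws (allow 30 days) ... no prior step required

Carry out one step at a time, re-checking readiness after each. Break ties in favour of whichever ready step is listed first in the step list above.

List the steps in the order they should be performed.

A → D → E → C → B

A and E have no prerequisites; A is listed earlier, so A is first.
Ready: D and E. D is listed earlier → D.
Next only E has its prerequisites met → E.
C is the only step now ready → C.
B needed C and D, now all done → B.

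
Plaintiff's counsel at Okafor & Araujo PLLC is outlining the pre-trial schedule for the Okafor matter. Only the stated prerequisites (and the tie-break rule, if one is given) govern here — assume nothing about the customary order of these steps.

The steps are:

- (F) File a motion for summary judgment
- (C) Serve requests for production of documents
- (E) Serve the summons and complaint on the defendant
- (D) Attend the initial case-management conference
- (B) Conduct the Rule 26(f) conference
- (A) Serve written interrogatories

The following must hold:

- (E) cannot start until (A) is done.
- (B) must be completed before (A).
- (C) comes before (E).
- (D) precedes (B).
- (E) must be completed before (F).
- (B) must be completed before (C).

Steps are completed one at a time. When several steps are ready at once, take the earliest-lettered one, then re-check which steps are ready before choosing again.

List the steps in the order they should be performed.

(D) is the only step with nothing outstanding, so it goes first.
Next only (B) has its prerequisites met → (B).
Ready: (A) and (C). (A) has the earlier label → (A).
That leaves (C) as the only ready step → (C).
(E) needed (A) and (C), now all done → (E).
(F) needed (E), now all done → (F).

(D), (B), (A), (C), (E), (F)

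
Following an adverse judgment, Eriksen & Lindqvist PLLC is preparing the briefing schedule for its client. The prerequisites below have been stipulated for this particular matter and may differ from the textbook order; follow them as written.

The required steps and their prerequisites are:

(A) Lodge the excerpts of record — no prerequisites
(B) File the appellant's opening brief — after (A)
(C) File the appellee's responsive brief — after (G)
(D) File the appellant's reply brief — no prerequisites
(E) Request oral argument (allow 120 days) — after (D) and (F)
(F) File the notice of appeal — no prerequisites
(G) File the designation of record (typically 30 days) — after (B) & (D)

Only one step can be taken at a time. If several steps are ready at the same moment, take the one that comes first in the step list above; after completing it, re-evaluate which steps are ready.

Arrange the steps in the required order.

Nothing is required for (A), (D) and (F). (A) is listed earlier → (A) first.
Now (B), (D) and (F) have their prerequisites met. (B) is listed earlier, so (B) next.
Now (D) and (F) have their prerequisites met. (D) is listed earlier, so (D) next.
Now (F) and (G) have their prerequisites met. (F) is listed earlier, so (F) next.
(E) now also ready, so the ready set is {(E), (G)}; (E) is listed earlier → (E).
(G) is the only step now ready → (G).
That leaves (C) as the only ready step → (C).

(A) → (B) → (D) → (F) → (E) → (G) → (C)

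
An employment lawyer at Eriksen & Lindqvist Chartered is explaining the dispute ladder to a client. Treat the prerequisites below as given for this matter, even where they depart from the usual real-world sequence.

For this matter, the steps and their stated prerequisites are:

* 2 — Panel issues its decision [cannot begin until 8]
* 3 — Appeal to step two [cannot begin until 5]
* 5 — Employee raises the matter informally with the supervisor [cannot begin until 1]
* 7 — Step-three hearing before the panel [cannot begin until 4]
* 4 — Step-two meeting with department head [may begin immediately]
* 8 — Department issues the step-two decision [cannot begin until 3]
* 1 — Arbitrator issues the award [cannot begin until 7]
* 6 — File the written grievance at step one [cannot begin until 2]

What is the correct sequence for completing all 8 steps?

4 7 1 5 3 8 2 6

Only 4 has no prerequisites, so it is first.
That leaves 7 as the only ready step → 7.
1 is the only step now ready → 1.
Next only 5 has its prerequisites met → 5.
3 needed 5, now all done → 3.
8 is the only step now ready → 8.
2 is the only step now ready → 2.
Next only 6 has its prerequisites met → 6.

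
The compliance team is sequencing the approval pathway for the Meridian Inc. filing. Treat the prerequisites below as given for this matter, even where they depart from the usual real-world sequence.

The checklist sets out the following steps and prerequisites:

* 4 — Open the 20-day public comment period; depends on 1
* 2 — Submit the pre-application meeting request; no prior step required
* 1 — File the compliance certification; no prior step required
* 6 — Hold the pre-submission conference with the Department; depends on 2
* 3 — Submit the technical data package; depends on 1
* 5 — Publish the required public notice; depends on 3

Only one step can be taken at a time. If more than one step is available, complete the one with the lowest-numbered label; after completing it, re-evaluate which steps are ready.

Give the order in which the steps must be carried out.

1 → 2 → 3 → 4 → 5 → 6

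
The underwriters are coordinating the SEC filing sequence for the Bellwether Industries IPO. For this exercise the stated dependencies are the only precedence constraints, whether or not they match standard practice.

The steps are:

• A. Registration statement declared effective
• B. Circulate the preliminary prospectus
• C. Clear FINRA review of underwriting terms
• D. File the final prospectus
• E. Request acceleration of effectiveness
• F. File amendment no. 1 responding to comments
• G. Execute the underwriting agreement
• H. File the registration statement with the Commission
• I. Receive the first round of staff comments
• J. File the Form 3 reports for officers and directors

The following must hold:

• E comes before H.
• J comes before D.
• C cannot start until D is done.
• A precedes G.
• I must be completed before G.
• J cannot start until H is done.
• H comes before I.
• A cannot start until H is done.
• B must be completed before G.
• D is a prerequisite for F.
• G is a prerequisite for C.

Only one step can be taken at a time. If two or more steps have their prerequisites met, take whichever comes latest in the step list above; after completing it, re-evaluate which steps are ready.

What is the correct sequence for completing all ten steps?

E and B have no prerequisites; E is listed later, so E is first.
H now also ready, so the ready set is {H, B}; H is listed later → H.
Ready: J, I, B and A. J is listed later → J.
I, D, B and A are all available; I is listed later → I.
Ready: D, B and A. D is listed later → D.
F now also ready, so the ready set is {F, B, A}; F is listed later → F.
B and A are both available; B is listed later → B.
A needed H, now all done → A.
G needed I, B and A, now all done → G.
Next only C has its prerequisites met → C.

E H J I D F B A G C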